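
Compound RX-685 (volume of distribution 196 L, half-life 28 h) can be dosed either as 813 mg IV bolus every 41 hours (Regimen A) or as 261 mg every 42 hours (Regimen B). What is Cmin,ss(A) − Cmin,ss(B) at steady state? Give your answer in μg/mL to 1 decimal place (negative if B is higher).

1.6 μg/mL

Regimen A: f = (1/2)^(41/28) ≈ 0.3624; Cmin,ss = (813/196)·f/(1−f) ≈ 2.358 μg/mL.
Regimen B: f = (1/2)^(42/28) ≈ 0.3536; Cmin,ss = (261/196)·f/(1−f) ≈ 0.728 μg/mL.
Difference ≈ 2.358 − 0.728 ≈ 1.630 μg/mL.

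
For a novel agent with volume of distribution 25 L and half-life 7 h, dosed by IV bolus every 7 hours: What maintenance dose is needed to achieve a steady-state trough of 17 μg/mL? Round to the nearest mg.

425 mg

τ/t½ = 7/7 ≈ 1, so f = (1/2)^(7/7) ≈ 0.500000.
Cmin,ss = (D/Vd)·f/(1−f), so D = Cmin,ss·Vd·(1−f)/f.
D = 17 × 25 × (1−f)/f ≈ 17 × 25 × 1.00000 ≈ 425.00 mg.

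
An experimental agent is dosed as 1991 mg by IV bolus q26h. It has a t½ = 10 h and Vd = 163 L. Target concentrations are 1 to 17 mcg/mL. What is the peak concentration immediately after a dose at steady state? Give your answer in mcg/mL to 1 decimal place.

k = ln2/t½ = ln2/10 ≈ 0.069315 h⁻¹; fraction remaining f = e^(−kτ) = e^(−0.069315×26) ≈ 0.1649.
Accumulation ratio R = 1/(1 − f) ≈ 1/0.8351 ≈ 1.1975.
Single-dose peak C₀ = D/Vd = 1991/163 ≈ 12.215 mcg/mL.
Steady-state peak Cmax,ss = C₀·R ≈ 12.215 × 1.1975 ≈ 14.627 mcg/mL.
Peak 14.6 mcg/mL vs MTC 17 mcg/mL: below toxic threshold.

14.6 mcg/mL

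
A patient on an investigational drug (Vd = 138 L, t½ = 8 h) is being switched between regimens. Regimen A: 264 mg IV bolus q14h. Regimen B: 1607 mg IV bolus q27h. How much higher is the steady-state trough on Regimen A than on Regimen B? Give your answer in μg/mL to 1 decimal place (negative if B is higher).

-0.4 μg/mL

Regimen A: f = (1/2)^(14/8) ≈ 0.2973; Cmin,ss = (264/138)·f/(1−f) ≈ 0.809 μg/mL.
Regimen B: f = (1/2)^(27/8) ≈ 0.0964; Cmin,ss = (1607/138)·f/(1−f) ≈ 1.242 μg/mL.
Difference ≈ 0.809 − 1.242 ≈ -0.433 μg/mL.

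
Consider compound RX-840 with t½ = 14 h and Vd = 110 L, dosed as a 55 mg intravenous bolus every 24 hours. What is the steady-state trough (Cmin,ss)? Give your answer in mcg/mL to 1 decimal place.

Over one 24-h interval, 24/14 ≈ 1.7143 half-lives elapse, leaving f ≈ 0.3048 of each dose.
Accumulation ratio R = 1/(1 − f) ≈ 1/0.6952 ≈ 1.4384.
Single-dose peak C₀ = D/Vd = 55/110 ≈ 0.500 mcg/mL.
Cmax,ss = C₀/(1 − f) ≈ 0.500/0.6952 ≈ 0.719 mcg/mL.
Steady-state trough Cmin,ss = Cmax,ss·f ≈ 0.719 × 0.3048 ≈ 0.219 mcg/mL.

0.2 mcg/mL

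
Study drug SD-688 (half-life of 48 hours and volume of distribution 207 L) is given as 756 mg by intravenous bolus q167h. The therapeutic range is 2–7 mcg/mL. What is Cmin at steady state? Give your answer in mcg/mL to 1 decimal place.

Over one 167-h interval, 167/48 ≈ 3.4792 half-lives elapse, leaving f ≈ 0.0897 of each dose.
Accumulation ratio R = 1/(1 − f) ≈ 1/0.9103 ≈ 1.0985.
Single-dose peak C₀ = D/Vd = 756/207 ≈ 3.652 mcg/mL.
Cmax,ss = C₀/(1 − f) ≈ 3.652/0.9103 ≈ 4.012 mcg/mL.
One interval later, Cmin,ss = Cmax,ss·e^(−kτ) ≈ 4.012 × 0.0897 ≈ 0.360 mcg/mL.
Trough 0.4 mcg/mL vs MEC 2 mcg/mL: subtherapeutic.

0.4 mcg/mL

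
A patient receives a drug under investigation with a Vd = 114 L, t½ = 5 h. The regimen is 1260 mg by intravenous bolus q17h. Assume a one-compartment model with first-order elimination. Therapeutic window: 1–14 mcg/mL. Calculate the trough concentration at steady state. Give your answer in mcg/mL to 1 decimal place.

k = ln2/t½ = ln2/5 ≈ 0.138629 h⁻¹; fraction remaining f = e^(−kτ) = e^(−0.138629×17) ≈ 0.0947.
Single-dose peak C₀ = D/Vd = 1260/114 ≈ 11.053 mcg/mL.
Steady-state trough Cmin,ss = C₀·f/(1−f) ≈ 11.053 × 0.0947/0.9053 ≈ 1.156 mcg/mL.
Trough 1.2 mcg/mL vs MEC 1 mcg/mL: adequate.

1.2 mcg/mL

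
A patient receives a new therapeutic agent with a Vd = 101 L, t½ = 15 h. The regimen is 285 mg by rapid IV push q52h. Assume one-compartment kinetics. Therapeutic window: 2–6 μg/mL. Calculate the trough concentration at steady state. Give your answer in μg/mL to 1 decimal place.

Over one 52-h interval, 52/15 ≈ 3.4667 half-lives elapse, leaving f ≈ 0.0905 of each dose.
Each bolus raises the concentration by D/Vd = 285/101 ≈ 2.822 μg/mL.
Steady-state trough Cmin,ss = C₀·f/(1−f) ≈ 2.822 × 0.0905/0.9095 ≈ 0.281 μg/mL.
Trough 0.3 μg/mL vs MEC 2 μg/mL: subtherapeutic.

0.3 μg/mL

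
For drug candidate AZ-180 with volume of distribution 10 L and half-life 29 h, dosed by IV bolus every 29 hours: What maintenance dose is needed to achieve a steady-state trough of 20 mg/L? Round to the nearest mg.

τ/t½ = 29/29 ≈ 1, so f = (1/2)^(29/29) ≈ 0.500000.
Cmin,ss = (D/Vd)·f/(1−f), so D = Cmin,ss·Vd·(1−f)/f.
D = 20 × 10 × (1−f)/f ≈ 20 × 10 × 1.00000 ≈ 200.00 mg.

200 mg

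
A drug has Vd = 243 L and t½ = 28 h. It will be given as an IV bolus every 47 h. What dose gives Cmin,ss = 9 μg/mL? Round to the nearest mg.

4814 mg

τ/t½ = 47/28 ≈ 1.6786, so f = (1/2)^(47/28) ≈ 0.312392.
Cmin,ss = (D/Vd)·f/(1−f), so D = Cmin,ss·Vd·(1−f)/f.
D = 9 × 243 × (1−f)/f ≈ 9 × 243 × 2.20111 ≈ 4813.83 mg.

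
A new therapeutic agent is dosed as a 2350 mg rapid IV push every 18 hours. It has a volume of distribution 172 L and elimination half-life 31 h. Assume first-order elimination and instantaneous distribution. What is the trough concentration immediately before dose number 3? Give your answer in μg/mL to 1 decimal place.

15.2 μg/mL

f = (1/2)^(τ/t½) = (1/2)^(18/31) ≈ 0.6687.
C₀ = D/Vd = 2350/172 ≈ 13.663 μg/mL.
Before the 3rd dose, 2 doses have been given. Superposition: Cmin = C₀·(f + f²).
≈ 13.663 × (0.6687 + 0.4472) ≈ 13.663 × 1.1159 ≈ 15.247 μg/mL.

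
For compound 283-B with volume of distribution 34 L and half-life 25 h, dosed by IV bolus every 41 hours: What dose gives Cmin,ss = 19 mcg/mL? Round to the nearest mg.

τ/t½ = 41/25 ≈ 1.64, so f = (1/2)^(41/25) ≈ 0.320856.
Cmin,ss = (D/Vd)·f/(1−f), so D = Cmin,ss·Vd·(1−f)/f.
D = 19 × 34 × (1−f)/f ≈ 19 × 34 × 2.11666 ≈ 1367.36 mg.

1367 mg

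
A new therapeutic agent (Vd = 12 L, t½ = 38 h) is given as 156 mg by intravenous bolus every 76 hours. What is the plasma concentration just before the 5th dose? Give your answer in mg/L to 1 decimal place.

f = (1/2)^(τ/t½) = (1/2)^(76/38) ≈ 0.2500.
C₀ = D/Vd = 156/12 ≈ 13.000 mg/L.
Before the 5th dose, 4 doses have been given. Superposition: Cmin = C₀·(f + f² + … + f^4).
≈ 13.000 × (0.2500 + 0.0625 + 0.0156 + 0.0039) ≈ 13.000 × 0.3320 ≈ 4.316 mg/L.

4.3 mg/L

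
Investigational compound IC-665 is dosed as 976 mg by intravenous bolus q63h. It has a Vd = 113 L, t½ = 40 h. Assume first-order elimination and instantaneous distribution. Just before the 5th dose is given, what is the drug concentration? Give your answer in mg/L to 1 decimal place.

4.3 mg/L

f = (1/2)^(τ/t½) = (1/2)^(63/40) ≈ 0.3356.
C₀ = D/Vd = 976/113 ≈ 8.637 mg/L.
Before the 5th dose, 4 doses have been given. Superposition: Cmin = C₀·(f + f² + … + f^4).
≈ 8.637 × (0.3356 + 0.1126 + 0.0378 + 0.0127) ≈ 8.637 × 0.4987 ≈ 4.307 mg/L.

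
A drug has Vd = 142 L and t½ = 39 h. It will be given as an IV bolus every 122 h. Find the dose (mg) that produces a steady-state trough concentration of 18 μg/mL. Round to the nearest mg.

τ/t½ = 122/39 ≈ 3.1282, so f = (1/2)^(122/39) ≈ 0.114371.
Cmin,ss = (D/Vd)·f/(1−f), so D = Cmin,ss·Vd·(1−f)/f.
D = 18 × 142 × (1−f)/f ≈ 18 × 142 × 7.74348 ≈ 19792.33 mg.

19792 mg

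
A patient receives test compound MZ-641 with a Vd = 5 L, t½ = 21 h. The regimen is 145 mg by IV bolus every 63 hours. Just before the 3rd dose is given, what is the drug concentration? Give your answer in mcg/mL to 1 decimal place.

4.1 mcg/mL

f = (1/2)^(τ/t½) = (1/2)^(63/21) ≈ 0.1250.
C₀ = D/Vd = 145/5 ≈ 29.000 mcg/mL.
Before the 3rd dose, 2 doses have been given. Superposition: Cmin = C₀·(f + f²).
≈ 29.000 × (0.1250 + 0.0156) ≈ 29.000 × 0.1406 ≈ 4.077 mcg/mL.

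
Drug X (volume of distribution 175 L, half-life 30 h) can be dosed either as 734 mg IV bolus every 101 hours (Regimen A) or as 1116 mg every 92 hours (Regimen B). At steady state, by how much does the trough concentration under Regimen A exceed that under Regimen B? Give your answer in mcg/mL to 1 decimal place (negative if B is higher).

Regimen A: f = (1/2)^(101/30) ≈ 0.0969; Cmin,ss = (734/175)·f/(1−f) ≈ 0.450 mcg/mL.
Regimen B: f = (1/2)^(92/30) ≈ 0.1194; Cmin,ss = (1116/175)·f/(1−f) ≈ 0.865 mcg/mL.
Difference ≈ 0.450 − 0.865 ≈ -0.415 mcg/mL.

-0.4 mcg/mL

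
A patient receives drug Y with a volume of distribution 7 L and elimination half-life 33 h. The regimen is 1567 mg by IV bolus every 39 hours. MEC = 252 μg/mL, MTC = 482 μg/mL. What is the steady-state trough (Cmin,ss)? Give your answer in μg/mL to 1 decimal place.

Over one 39-h interval, 39/33 ≈ 1.1818 half-lives elapse, leaving f ≈ 0.4408 of each dose.
At steady state, accumulation factor R = 1/(1 − e^(−kτ)) ≈ 1.7883.
Each bolus raises the concentration by D/Vd = 1567/7 ≈ 223.857 μg/mL.
Cmax,ss = C₀/(1 − f) ≈ 223.857/0.5592 ≈ 400.317 μg/mL.
One interval later, Cmin,ss = Cmax,ss·e^(−kτ) ≈ 400.317 × 0.4408 ≈ 176.460 μg/mL.
Trough 176.5 μg/mL vs MEC 252 μg/mL: subtherapeutic.

176.5 μg/mL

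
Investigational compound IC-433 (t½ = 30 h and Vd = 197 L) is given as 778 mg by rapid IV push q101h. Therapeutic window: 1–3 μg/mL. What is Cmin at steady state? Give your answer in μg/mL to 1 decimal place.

0.4 μg/mL

Over one 101-h interval, 101/30 ≈ 3.3667 half-lives elapse, leaving f ≈ 0.0969 of each dose.
Each bolus raises the concentration by D/Vd = 778/197 ≈ 3.949 μg/mL.
Steady-state trough Cmin,ss = C₀·f/(1−f) ≈ 3.949 × 0.0969/0.9031 ≈ 0.424 μg/mL.
Trough 0.4 μg/mL vs MEC 1 μg/mL: subtherapeutic.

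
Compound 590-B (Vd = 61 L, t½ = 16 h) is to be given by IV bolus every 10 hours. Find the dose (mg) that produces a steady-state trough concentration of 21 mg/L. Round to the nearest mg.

695 mg

τ/t½ = 10/16 ≈ 0.625, so f = (1/2)^(10/16) ≈ 0.648420.
Cmin,ss = (D/Vd)·f/(1−f), so D = Cmin,ss·Vd·(1−f)/f.
D = 21 × 61 × (1−f)/f ≈ 21 × 61 × 0.54221 ≈ 694.57 mg.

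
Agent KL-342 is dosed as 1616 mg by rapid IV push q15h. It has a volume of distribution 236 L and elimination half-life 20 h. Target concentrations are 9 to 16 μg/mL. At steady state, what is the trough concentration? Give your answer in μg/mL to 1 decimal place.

τ/t½ = 15/20 ≈ 0.75, so fraction remaining f = (1/2)^(15/20) ≈ 0.5946.
Single-dose peak C₀ = D/Vd = 1616/236 ≈ 6.847 μg/mL.
Steady-state trough Cmin,ss = C₀·f/(1−f) ≈ 6.847 × 0.5946/0.4054 ≈ 10.042 μg/mL.
Trough 10.0 μg/mL vs MEC 9 μg/mL: adequate.

10.0 μg/mL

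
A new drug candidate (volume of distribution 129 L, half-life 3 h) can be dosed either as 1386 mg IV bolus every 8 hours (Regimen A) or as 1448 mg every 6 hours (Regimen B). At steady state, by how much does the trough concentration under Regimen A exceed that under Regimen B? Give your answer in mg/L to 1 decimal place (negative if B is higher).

Regimen A: f = (1/2)^(8/3) ≈ 0.1575; Cmin,ss = (1386/129)·f/(1−f) ≈ 2.009 mg/L.
Regimen B: f = (1/2)^(6/3) ≈ 0.2500; Cmin,ss = (1448/129)·f/(1−f) ≈ 3.742 mg/L.
Difference ≈ 2.009 − 3.742 ≈ -1.733 mg/L.

-1.7 mg/L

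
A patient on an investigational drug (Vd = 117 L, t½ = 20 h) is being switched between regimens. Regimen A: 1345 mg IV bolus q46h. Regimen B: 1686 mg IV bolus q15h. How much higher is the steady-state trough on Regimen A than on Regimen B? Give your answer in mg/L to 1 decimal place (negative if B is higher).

-18.2 mg/L

Regimen A: f = (1/2)^(46/20) ≈ 0.2031; Cmin,ss = (1345/117)·f/(1−f) ≈ 2.930 mg/L.
Regimen B: f = (1/2)^(15/20) ≈ 0.5946; Cmin,ss = (1686/117)·f/(1−f) ≈ 21.136 mg/L.
Difference ≈ 2.930 − 21.136 ≈ -18.206 mg/L.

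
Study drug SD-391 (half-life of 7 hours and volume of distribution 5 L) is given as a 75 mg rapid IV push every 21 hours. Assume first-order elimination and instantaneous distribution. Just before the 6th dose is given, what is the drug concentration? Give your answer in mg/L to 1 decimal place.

f = (1/2)^(τ/t½) = (1/2)^(21/7) ≈ 0.1250.
C₀ = D/Vd = 75/5 ≈ 15.000 mg/L.
Before the 6th dose, 5 doses have been given. Superposition: Cmin = C₀·(f + f² + … + f^5).
≈ 15.000 × (0.1250 + 0.0156 + 0.0020 + 0.0002 + 0.0000) ≈ 15.000 × 0.1428 ≈ 2.142 mg/L.

2.1 mg/L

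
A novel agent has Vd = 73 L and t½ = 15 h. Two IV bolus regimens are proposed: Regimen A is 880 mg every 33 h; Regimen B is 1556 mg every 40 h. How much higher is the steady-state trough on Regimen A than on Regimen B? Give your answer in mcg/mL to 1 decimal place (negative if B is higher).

-0.6 mcg/mL

Regimen A: f = (1/2)^(33/15) ≈ 0.2176; Cmin,ss = (880/73)·f/(1−f) ≈ 3.353 mcg/mL.
Regimen B: f = (1/2)^(40/15) ≈ 0.1575; Cmin,ss = (1556/73)·f/(1−f) ≈ 3.985 mcg/mL.
Difference ≈ 3.353 − 3.985 ≈ -0.632 mcg/mL.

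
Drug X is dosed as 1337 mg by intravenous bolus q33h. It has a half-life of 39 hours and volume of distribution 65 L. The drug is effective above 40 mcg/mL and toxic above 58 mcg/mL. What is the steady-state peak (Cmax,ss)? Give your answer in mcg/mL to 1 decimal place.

Over one 33-h interval, 33/39 ≈ 0.84615 half-lives elapse, leaving f ≈ 0.5563 of each dose.
Accumulation ratio R = 1/(1 − f) ≈ 1/0.4437 ≈ 2.2538.
Each bolus raises the concentration by D/Vd = 1337/65 ≈ 20.569 mcg/mL.
Steady-state peak Cmax,ss = C₀·R ≈ 20.569 × 2.2538 ≈ 46.358 mcg/mL.
Peak 46.4 mcg/mL vs MTC 58 mcg/mL: below toxic threshold.

46.4 mcg/mL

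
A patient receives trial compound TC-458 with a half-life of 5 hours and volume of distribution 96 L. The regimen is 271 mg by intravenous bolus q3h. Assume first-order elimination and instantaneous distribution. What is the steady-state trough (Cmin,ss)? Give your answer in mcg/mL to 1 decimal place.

5.5 mcg/mL

τ/t½ = 3/5 ≈ 0.6, so fraction remaining f = (1/2)^(3/5) ≈ 0.6598.
Each bolus raises the concentration by D/Vd = 271/96 ≈ 2.823 mcg/mL.
Steady-state trough Cmin,ss = C₀·f/(1−f) ≈ 2.823 × 0.6598/0.3402 ≈ 5.475 mcg/mL.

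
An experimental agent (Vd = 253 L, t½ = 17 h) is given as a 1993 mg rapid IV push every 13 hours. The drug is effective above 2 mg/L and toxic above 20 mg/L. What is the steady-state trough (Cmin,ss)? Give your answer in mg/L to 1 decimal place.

11.3 mg/L

τ/t½ = 13/17 ≈ 0.76471, so fraction remaining f = (1/2)^(13/17) ≈ 0.5886.
Each bolus raises the concentration by D/Vd = 1993/253 ≈ 7.877 mg/L.
Steady-state trough Cmin,ss = C₀·f/(1−f) ≈ 7.877 × 0.5886/0.4114 ≈ 11.270 mg/L.
Trough 11.3 mg/L vs MEC 2 mg/L: adequate.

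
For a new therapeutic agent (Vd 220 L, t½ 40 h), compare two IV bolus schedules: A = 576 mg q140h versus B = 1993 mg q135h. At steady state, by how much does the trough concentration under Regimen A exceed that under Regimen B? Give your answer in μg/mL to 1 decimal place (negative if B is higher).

-0.7 μg/mL

Regimen A: f = (1/2)^(140/40) ≈ 0.0884; Cmin,ss = (576/220)·f/(1−f) ≈ 0.254 μg/mL.
Regimen B: f = (1/2)^(135/40) ≈ 0.0964; Cmin,ss = (1993/220)·f/(1−f) ≈ 0.966 μg/mL.
Difference ≈ 0.254 − 0.966 ≈ -0.712 μg/mL.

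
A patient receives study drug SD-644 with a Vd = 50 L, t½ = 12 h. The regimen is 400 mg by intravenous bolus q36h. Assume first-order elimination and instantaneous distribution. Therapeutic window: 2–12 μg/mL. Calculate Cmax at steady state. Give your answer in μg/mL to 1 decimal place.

τ = 36 h = 3 half-lives, so f = (1/2)^3 = 0.125.
Accumulation ratio R = 1/(1 − f) = 1/0.875 = 8/7.
Single-dose peak C₀ = D/Vd = 400/50 = 8 μg/mL.
Steady-state peak Cmax,ss = C₀·R = 8 × 8/7 ≈ 9.143 μg/mL.
Peak 9.1 μg/mL vs MTC 12 μg/mL: below toxic threshold.

9.1 μg/mL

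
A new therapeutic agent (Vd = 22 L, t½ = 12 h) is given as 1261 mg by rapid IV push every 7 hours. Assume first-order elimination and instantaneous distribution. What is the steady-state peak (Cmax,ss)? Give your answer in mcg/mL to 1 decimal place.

Over one 7-h interval, 7/12 ≈ 0.58333 half-lives elapse, leaving f ≈ 0.6674 of each dose.
Accumulation ratio R = 1/(1 − f) ≈ 1/0.3326 ≈ 3.0066.
Each bolus raises the concentration by D/Vd = 1261/22 ≈ 57.318 mcg/mL.
Cmax,ss = C₀/(1 − f) ≈ 57.318/0.3326 ≈ 172.333 mcg/mL.

172.3 mcg/mL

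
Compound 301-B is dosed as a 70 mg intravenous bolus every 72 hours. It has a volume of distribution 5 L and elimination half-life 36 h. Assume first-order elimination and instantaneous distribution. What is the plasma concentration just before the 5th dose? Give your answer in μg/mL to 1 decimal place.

4.6 μg/mL

f = (1/2)^(τ/t½) = (1/2)^(72/36) ≈ 0.2500.
C₀ = D/Vd = 70/5 ≈ 14.000 μg/mL.
Before the 5th dose, 4 doses have been given. Superposition: Cmin = C₀·(f + f² + … + f^4).
≈ 14.000 × (0.2500 + 0.0625 + 0.0156 + 0.0039) ≈ 14.000 × 0.3320 ≈ 4.648 μg/mL.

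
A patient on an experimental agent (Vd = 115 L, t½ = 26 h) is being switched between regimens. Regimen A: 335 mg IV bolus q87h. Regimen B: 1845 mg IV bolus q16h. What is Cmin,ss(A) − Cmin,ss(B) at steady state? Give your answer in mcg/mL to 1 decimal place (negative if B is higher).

Regimen A: f = (1/2)^(87/26) ≈ 0.0983; Cmin,ss = (335/115)·f/(1−f) ≈ 0.318 mcg/mL.
Regimen B: f = (1/2)^(16/26) ≈ 0.6528; Cmin,ss = (1845/115)·f/(1−f) ≈ 30.165 mcg/mL.
Difference ≈ 0.318 − 30.165 ≈ -29.847 mcg/mL.

-29.8 mcg/mL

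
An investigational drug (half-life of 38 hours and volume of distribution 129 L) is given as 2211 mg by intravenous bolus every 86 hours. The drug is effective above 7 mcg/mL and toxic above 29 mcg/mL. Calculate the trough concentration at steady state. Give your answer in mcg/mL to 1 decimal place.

Over one 86-h interval, 86/38 ≈ 2.2632 half-lives elapse, leaving f ≈ 0.2083 of each dose.
Single-dose peak C₀ = D/Vd = 2211/129 ≈ 17.140 mcg/mL.
Steady-state trough Cmin,ss = C₀·f/(1−f) ≈ 17.140 × 0.2083/0.7917 ≈ 4.510 mcg/mL.
Trough 4.5 mcg/mL vs MEC 7 mcg/mL: subtherapeutic.

4.5 mcg/mL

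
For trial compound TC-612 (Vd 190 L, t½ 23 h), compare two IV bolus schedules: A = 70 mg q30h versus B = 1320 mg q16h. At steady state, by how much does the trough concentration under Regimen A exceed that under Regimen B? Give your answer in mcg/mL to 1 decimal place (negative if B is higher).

Regimen A: f = (1/2)^(30/23) ≈ 0.4049; Cmin,ss = (70/190)·f/(1−f) ≈ 0.251 mcg/mL.
Regimen B: f = (1/2)^(16/23) ≈ 0.6174; Cmin,ss = (1320/190)·f/(1−f) ≈ 11.211 mcg/mL.
Difference ≈ 0.251 − 11.211 ≈ -10.960 mcg/mL.

-11.0 mcg/mL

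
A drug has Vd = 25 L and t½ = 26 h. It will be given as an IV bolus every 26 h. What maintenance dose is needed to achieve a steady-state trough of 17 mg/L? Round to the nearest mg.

τ/t½ = 26/26 ≈ 1, so f = (1/2)^(26/26) ≈ 0.500000.
Cmin,ss = (D/Vd)·f/(1−f), so D = Cmin,ss·Vd·(1−f)/f.
D = 17 × 25 × (1−f)/f ≈ 17 × 25 × 1.00000 ≈ 425.00 mg.

425 mg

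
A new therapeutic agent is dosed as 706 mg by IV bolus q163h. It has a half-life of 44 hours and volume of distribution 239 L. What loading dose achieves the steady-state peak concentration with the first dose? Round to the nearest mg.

765 mg

f = (1/2)^(163/44) ≈ 0.076704; accumulation ratio R = 1/(1−f) ≈ 1.08308.
Loading dose to hit Cmax,ss on first dose: D_load = D_maint·R ≈ 706 × 1.08308 ≈ 764.65 mg.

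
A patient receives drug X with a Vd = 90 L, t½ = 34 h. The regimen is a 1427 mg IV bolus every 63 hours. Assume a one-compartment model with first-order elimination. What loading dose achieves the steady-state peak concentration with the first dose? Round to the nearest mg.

f = (1/2)^(63/34) ≈ 0.276827; accumulation ratio R = 1/(1−f) ≈ 1.38279.
Loading dose to hit Cmax,ss on first dose: D_load = D_maint·R ≈ 1427 × 1.38279 ≈ 1973.24 mg.

1973 mg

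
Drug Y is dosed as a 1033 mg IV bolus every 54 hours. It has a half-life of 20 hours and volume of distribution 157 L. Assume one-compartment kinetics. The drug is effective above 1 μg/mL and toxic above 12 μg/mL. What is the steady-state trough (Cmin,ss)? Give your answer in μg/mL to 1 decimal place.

Over one 54-h interval, 54/20 ≈ 2.7 half-lives elapse, leaving f ≈ 0.1539 of each dose.
At steady state, accumulation factor R = 1/(1 − e^(−kτ)) ≈ 1.1819.
Each bolus raises the concentration by D/Vd = 1033/157 ≈ 6.580 μg/mL.
Steady-state peak Cmax,ss = C₀·R ≈ 6.580 × 1.1819 ≈ 7.777 μg/mL.
One interval later, Cmin,ss = Cmax,ss·e^(−kτ) ≈ 7.777 × 0.1539 ≈ 1.197 μg/mL.
Trough 1.2 μg/mL vs MEC 1 μg/mL: adequate.

1.2 μg/mL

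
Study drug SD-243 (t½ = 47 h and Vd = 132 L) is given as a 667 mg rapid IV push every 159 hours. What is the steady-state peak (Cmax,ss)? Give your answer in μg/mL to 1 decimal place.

τ/t½ = 159/47 ≈ 3.383, so fraction remaining f = (1/2)^(159/47) ≈ 0.0959.
Accumulation ratio R = 1/(1 − f) ≈ 1/0.9041 ≈ 1.1061.
Single-dose peak C₀ = D/Vd = 667/132 ≈ 5.053 μg/mL.
Cmax,ss = C₀/(1 − f) ≈ 5.053/0.9041 ≈ 5.589 μg/mL.

5.6 μg/mL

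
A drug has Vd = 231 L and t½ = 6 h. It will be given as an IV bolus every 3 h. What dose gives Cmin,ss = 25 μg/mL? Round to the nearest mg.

τ/t½ = 3/6 ≈ 0.5, so f = (1/2)^(3/6) ≈ 0.707107.
Cmin,ss = (D/Vd)·f/(1−f), so D = Cmin,ss·Vd·(1−f)/f.
D = 25 × 231 × (1−f)/f ≈ 25 × 231 × 0.41421 ≈ 2392.06 mg.

2392 mg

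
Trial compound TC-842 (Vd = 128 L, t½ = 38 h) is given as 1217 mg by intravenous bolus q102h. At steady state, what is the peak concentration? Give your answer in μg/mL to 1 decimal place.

τ/t½ = 102/38 ≈ 2.6842, so fraction remaining f = (1/2)^(102/38) ≈ 0.1556.
At steady state, accumulation factor R = 1/(1 − e^(−kτ)) ≈ 1.1843.
Single-dose peak C₀ = D/Vd = 1217/128 ≈ 9.508 μg/mL.
Steady-state peak Cmax,ss = C₀·R ≈ 9.508 × 1.1843 ≈ 11.260 μg/mL.

11.3 μg/mL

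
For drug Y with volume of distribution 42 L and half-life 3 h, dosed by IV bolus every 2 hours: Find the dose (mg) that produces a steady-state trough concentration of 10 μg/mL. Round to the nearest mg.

τ/t½ = 2/3 ≈ 0.66667, so f = (1/2)^(2/3) ≈ 0.629961.
Cmin,ss = (D/Vd)·f/(1−f), so D = Cmin,ss·Vd·(1−f)/f.
D = 10 × 42 × (1−f)/f ≈ 10 × 42 × 0.58740 ≈ 246.71 mg.

247 mg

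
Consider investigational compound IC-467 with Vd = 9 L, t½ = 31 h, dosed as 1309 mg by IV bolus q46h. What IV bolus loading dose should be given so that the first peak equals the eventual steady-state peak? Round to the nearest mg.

2037 mg

f = (1/2)^(46/31) ≈ 0.357528; accumulation ratio R = 1/(1−f) ≈ 1.55649.
Loading dose to hit Cmax,ss on first dose: D_load = D_maint·R ≈ 1309 × 1.55649 ≈ 2037.45 mg.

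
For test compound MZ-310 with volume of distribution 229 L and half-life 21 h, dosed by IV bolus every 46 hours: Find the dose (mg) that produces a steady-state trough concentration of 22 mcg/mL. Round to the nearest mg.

τ/t½ = 46/21 ≈ 2.1905, so f = (1/2)^(46/21) ≈ 0.219079.
Cmin,ss = (D/Vd)·f/(1−f), so D = Cmin,ss·Vd·(1−f)/f.
D = 22 × 229 × (1−f)/f ≈ 22 × 229 × 3.56456 ≈ 17958.25 mg.

17958 mg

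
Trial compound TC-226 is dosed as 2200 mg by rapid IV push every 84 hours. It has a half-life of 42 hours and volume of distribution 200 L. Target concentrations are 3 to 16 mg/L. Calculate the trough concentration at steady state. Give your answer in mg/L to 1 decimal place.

3.7 mg/L

The dosing interval is 2 half-lives, so f = 2^(−2) = 0.25.
Accumulation ratio R = 1/(1 − f) = 1/0.75 = 4/3.
Single-dose peak C₀ = D/Vd = 2200/200 = 11 mg/L.
Steady-state peak Cmax,ss = C₀·R = 11 × 4/3 ≈ 14.667 mg/L.
Steady-state trough Cmin,ss = Cmax,ss·f ≈ 14.667 × 0.25 ≈ 3.667 mg/L.
Trough 3.7 mg/L vs MEC 3 mg/L: adequate.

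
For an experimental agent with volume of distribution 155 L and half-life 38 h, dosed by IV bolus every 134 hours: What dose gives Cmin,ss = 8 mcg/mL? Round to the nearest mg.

τ/t½ = 134/38 ≈ 3.5263, so f = (1/2)^(134/38) ≈ 0.086791.
Cmin,ss = (D/Vd)·f/(1−f), so D = Cmin,ss·Vd·(1−f)/f.
D = 8 × 155 × (1−f)/f ≈ 8 × 155 × 10.52193 ≈ 13047.19 mg.

13047 mg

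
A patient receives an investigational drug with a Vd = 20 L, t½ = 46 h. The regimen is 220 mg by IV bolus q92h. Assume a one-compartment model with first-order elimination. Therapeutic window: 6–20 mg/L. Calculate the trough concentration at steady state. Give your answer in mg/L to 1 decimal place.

3.7 mg/L

τ = 92 h = 2 half-lives, so f = (1/2)^2 = 0.25.
At steady state, R = 1/(1 − 0.25) = 4/3.
Single-dose peak C₀ = D/Vd = 220/20 = 11 mg/L.
Steady-state peak Cmax,ss = C₀·R = 11 × 4/3 ≈ 14.667 mg/L.
Steady-state trough Cmin,ss = Cmax,ss·f ≈ 14.667 × 0.25 ≈ 3.667 mg/L.
Trough 3.7 mg/L vs MEC 6 mg/L: subtherapeutic.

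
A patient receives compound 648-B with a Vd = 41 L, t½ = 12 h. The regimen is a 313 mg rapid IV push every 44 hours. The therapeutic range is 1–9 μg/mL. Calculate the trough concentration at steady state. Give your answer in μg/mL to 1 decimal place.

0.7 μg/mL

τ/t½ = 44/12 ≈ 3.6667, so fraction remaining f = (1/2)^(44/12) ≈ 0.0787.
Single-dose peak C₀ = D/Vd = 313/41 ≈ 7.634 μg/mL.
Steady-state trough Cmin,ss = C₀·f/(1−f) ≈ 7.634 × 0.0787/0.9213 ≈ 0.652 μg/mL.
Trough 0.7 μg/mL vs MEC 1 μg/mL: subtherapeutic.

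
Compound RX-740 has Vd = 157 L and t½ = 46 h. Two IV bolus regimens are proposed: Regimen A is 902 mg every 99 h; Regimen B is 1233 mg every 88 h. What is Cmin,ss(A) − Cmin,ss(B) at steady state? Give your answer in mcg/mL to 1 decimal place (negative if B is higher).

-1.2 mcg/mL

Regimen A: f = (1/2)^(99/46) ≈ 0.2250; Cmin,ss = (902/157)·f/(1−f) ≈ 1.668 mcg/mL.
Regimen B: f = (1/2)^(88/46) ≈ 0.2655; Cmin,ss = (1233/157)·f/(1−f) ≈ 2.839 mcg/mL.
Difference ≈ 1.668 − 2.839 ≈ -1.171 mcg/mL.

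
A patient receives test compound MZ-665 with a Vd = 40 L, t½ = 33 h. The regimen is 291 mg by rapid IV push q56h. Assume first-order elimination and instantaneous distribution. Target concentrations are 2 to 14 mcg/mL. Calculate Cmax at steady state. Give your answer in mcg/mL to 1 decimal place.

10.5 mcg/mL

τ/t½ = 56/33 ≈ 1.697, so fraction remaining f = (1/2)^(56/33) ≈ 0.3084.
At steady state, accumulation factor R = 1/(1 − e^(−kτ)) ≈ 1.4459.
Single-dose peak C₀ = D/Vd = 291/40 ≈ 7.275 mcg/mL.
Steady-state peak Cmax,ss = C₀·R ≈ 7.275 × 1.4459 ≈ 10.519 mcg/mL.
Peak 10.5 mcg/mL vs MTC 14 mcg/mL: below toxic threshold.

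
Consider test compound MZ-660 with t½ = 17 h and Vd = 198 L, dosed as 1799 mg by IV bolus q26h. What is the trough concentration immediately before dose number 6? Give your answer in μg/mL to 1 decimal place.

4.8 μg/mL

f = (1/2)^(τ/t½) = (1/2)^(26/17) ≈ 0.3464.
C₀ = D/Vd = 1799/198 ≈ 9.086 μg/mL.
Before the 6th dose, 5 doses have been given. Superposition: Cmin = C₀·(f + f² + … + f^5).
≈ 9.086 × (0.3464 + 0.1200 + 0.0416 + 0.0144 + 0.0050) ≈ 9.086 × 0.5274 ≈ 4.792 μg/mL.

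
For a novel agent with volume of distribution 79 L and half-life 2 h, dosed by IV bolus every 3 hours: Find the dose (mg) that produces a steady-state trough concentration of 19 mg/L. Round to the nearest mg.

2744 mg

τ/t½ = 3/2 ≈ 1.5, so f = (1/2)^(3/2) ≈ 0.353553.
Cmin,ss = (D/Vd)·f/(1−f), so D = Cmin,ss·Vd·(1−f)/f.
D = 19 × 79 × (1−f)/f ≈ 19 × 79 × 1.82843 ≈ 2744.47 mg.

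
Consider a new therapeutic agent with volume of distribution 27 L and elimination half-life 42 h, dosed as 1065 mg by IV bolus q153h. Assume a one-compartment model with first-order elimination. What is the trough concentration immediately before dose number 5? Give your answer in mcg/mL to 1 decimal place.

f = (1/2)^(τ/t½) = (1/2)^(153/42) ≈ 0.0801.
C₀ = D/Vd = 1065/27 ≈ 39.444 mcg/mL.
Before the 5th dose, 4 doses have been given. Superposition: Cmin = C₀·(f + f² + … + f^4).
≈ 39.444 × (0.0801 + 0.0064 + 0.0005 + 0.0000) ≈ 39.444 × 0.0870 ≈ 3.432 mcg/mL.

3.4 mcg/mL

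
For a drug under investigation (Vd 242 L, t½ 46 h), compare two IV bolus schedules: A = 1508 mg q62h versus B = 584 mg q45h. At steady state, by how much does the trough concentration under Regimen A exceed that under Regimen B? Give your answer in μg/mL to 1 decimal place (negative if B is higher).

1.5 μg/mL

Regimen A: f = (1/2)^(62/46) ≈ 0.3929; Cmin,ss = (1508/242)·f/(1−f) ≈ 4.033 μg/mL.
Regimen B: f = (1/2)^(45/46) ≈ 0.5076; Cmin,ss = (584/242)·f/(1−f) ≈ 2.488 μg/mL.
Difference ≈ 4.033 − 2.488 ≈ 1.545 μg/mL.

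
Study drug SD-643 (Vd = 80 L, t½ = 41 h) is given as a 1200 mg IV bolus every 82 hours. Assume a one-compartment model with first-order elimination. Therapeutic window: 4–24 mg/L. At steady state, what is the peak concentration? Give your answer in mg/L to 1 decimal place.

20.0 mg/L

τ = 82 h = 2 half-lives, so f = (1/2)^2 = 0.25.
At steady state, R = 1/(1 − 0.25) = 4/3.
Single-dose peak C₀ = D/Vd = 1200/80 = 15 mg/L.
Steady-state peak Cmax,ss = C₀·R = 15 × 4/3 ≈ 20.000 mg/L.
Peak 20.0 mg/L vs MTC 24 mg/L: below toxic threshold.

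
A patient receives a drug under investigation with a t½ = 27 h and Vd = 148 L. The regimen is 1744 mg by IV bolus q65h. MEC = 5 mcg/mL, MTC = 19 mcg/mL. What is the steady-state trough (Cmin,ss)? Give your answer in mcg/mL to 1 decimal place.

τ/t½ = 65/27 ≈ 2.4074, so fraction remaining f = (1/2)^(65/27) ≈ 0.1885.
At steady state, accumulation factor R = 1/(1 − e^(−kτ)) ≈ 1.2323.
Each bolus raises the concentration by D/Vd = 1744/148 ≈ 11.784 mcg/mL.
Cmax,ss = C₀/(1 − f) ≈ 11.784/0.8115 ≈ 14.521 mcg/mL.
One interval later, Cmin,ss = Cmax,ss·e^(−kτ) ≈ 14.521 × 0.1885 ≈ 2.737 mcg/mL.
Trough 2.7 mcg/mL vs MEC 5 mcg/mL: subtherapeutic.

2.7 mcg/mL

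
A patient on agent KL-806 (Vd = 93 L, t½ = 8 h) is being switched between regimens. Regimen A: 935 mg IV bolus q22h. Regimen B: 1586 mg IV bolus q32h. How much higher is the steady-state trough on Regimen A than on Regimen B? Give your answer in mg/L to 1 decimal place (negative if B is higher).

Regimen A: f = (1/2)^(22/8) ≈ 0.1487; Cmin,ss = (935/93)·f/(1−f) ≈ 1.756 mg/L.
Regimen B: f = (1/2)^(32/8) ≈ 0.0625; Cmin,ss = (1586/93)·f/(1−f) ≈ 1.137 mg/L.
Difference ≈ 1.756 − 1.137 ≈ 0.619 mg/L.

0.6 mg/L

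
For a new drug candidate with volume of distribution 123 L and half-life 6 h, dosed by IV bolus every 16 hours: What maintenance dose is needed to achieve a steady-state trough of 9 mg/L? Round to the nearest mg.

τ/t½ = 16/6 ≈ 2.6667, so f = (1/2)^(16/6) ≈ 0.157490.
Cmin,ss = (D/Vd)·f/(1−f), so D = Cmin,ss·Vd·(1−f)/f.
D = 9 × 123 × (1−f)/f ≈ 9 × 123 × 5.34961 ≈ 5922.02 mg.

5922 mg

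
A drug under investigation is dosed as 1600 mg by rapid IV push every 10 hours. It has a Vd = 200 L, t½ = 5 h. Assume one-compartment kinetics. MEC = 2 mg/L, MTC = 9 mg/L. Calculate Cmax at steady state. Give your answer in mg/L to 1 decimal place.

τ = 10 h = 2 half-lives, so f = (1/2)^2 = 0.25.
Accumulation ratio R = 1/(1 − f) = 1/0.75 = 4/3.
Single-dose peak C₀ = D/Vd = 1600/200 = 8 mg/L.
Steady-state peak Cmax,ss = C₀·R = 8 × 4/3 ≈ 10.667 mg/L.
Peak 10.7 mg/L vs MTC 9 mg/L: exceeds toxic threshold.

10.7 mg/L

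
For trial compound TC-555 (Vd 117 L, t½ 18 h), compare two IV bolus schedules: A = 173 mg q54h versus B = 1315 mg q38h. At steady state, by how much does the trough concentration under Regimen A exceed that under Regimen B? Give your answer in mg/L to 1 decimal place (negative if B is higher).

-3.2 mg/L

Regimen A: f = (1/2)^(54/18) ≈ 0.1250; Cmin,ss = (173/117)·f/(1−f) ≈ 0.211 mg/L.
Regimen B: f = (1/2)^(38/18) ≈ 0.2315; Cmin,ss = (1315/117)·f/(1−f) ≈ 3.386 mg/L.
Difference ≈ 0.211 − 3.386 ≈ -3.175 mg/L.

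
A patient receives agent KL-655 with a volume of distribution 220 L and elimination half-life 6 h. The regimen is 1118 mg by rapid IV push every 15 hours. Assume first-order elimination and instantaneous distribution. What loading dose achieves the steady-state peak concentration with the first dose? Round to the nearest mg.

1358 mg

f = (1/2)^(15/6) ≈ 0.176777; accumulation ratio R = 1/(1−f) ≈ 1.21474.
Loading dose to hit Cmax,ss on first dose: D_load = D_maint·R ≈ 1118 × 1.21474 ≈ 1358.08 mg.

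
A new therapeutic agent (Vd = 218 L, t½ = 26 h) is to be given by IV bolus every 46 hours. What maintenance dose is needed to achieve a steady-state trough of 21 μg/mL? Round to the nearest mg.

τ/t½ = 46/26 ≈ 1.7692, so f = (1/2)^(46/26) ≈ 0.293365.
Cmin,ss = (D/Vd)·f/(1−f), so D = Cmin,ss·Vd·(1−f)/f.
D = 21 × 218 × (1−f)/f ≈ 21 × 218 × 2.40872 ≈ 11027.12 mg.

11027 mg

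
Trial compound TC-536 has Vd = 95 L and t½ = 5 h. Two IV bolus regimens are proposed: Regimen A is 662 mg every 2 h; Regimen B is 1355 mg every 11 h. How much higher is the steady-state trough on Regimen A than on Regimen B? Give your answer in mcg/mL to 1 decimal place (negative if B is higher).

17.8 mcg/mL

Regimen A: f = (1/2)^(2/5) ≈ 0.7579; Cmin,ss = (662/95)·f/(1−f) ≈ 21.815 mcg/mL.
Regimen B: f = (1/2)^(11/5) ≈ 0.2176; Cmin,ss = (1355/95)·f/(1−f) ≈ 3.967 mcg/mL.
Difference ≈ 21.815 − 3.967 ≈ 17.848 mcg/mL.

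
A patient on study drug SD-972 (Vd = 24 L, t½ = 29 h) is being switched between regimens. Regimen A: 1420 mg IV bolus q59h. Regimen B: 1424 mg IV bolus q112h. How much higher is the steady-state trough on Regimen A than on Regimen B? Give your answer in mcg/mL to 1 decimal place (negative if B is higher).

Regimen A: f = (1/2)^(59/29) ≈ 0.2441; Cmin,ss = (1420/24)·f/(1−f) ≈ 19.106 mcg/mL.
Regimen B: f = (1/2)^(112/29) ≈ 0.0688; Cmin,ss = (1424/24)·f/(1−f) ≈ 4.384 mcg/mL.
Difference ≈ 19.106 − 4.384 ≈ 14.722 mcg/mL.

14.7 mcg/mL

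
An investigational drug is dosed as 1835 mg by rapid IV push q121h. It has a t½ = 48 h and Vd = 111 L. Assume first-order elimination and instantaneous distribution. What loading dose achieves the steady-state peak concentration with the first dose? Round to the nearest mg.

f = (1/2)^(121/48) ≈ 0.174242; accumulation ratio R = 1/(1−f) ≈ 1.21101.
Loading dose to hit Cmax,ss on first dose: D_load = D_maint·R ≈ 1835 × 1.21101 ≈ 2222.20 mg.

2222 mg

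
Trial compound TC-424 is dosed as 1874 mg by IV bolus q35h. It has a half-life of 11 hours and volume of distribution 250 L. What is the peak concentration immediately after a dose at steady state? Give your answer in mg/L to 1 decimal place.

8.4 mg/L

k = ln2/t½ = ln2/11 ≈ 0.063013 h⁻¹; fraction remaining f = e^(−kτ) = e^(−0.063013×35) ≈ 0.1102.
At steady state, accumulation factor R = 1/(1 − e^(−kτ)) ≈ 1.1238.
Single-dose peak C₀ = D/Vd = 1874/250 ≈ 7.496 mg/L.
Steady-state peak Cmax,ss = C₀·R ≈ 7.496 × 1.1238 ≈ 8.424 mg/L.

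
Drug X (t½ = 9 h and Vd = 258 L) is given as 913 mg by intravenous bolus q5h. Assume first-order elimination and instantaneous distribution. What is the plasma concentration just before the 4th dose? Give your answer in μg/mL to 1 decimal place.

f = (1/2)^(τ/t½) = (1/2)^(5/9) ≈ 0.6804.
C₀ = D/Vd = 913/258 ≈ 3.539 μg/mL.
Before the 4th dose, 3 doses have been given. Superposition: Cmin = C₀·(f + f² + … + f^3).
≈ 3.539 × (0.6804 + 0.4629 + 0.3150) ≈ 3.539 × 1.4583 ≈ 5.161 μg/mL.

5.2 μg/mL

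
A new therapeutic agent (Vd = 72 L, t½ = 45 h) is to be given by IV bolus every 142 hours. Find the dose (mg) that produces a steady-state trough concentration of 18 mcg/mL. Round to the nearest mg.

τ/t½ = 142/45 ≈ 3.1556, so f = (1/2)^(142/45) ≈ 0.112223.
Cmin,ss = (D/Vd)·f/(1−f), so D = Cmin,ss·Vd·(1−f)/f.
D = 18 × 72 × (1−f)/f ≈ 18 × 72 × 7.91083 ≈ 10252.44 mg.

10252 mg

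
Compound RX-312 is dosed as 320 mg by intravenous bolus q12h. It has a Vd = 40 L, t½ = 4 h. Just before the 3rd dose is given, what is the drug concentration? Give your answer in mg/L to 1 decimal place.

1.1 mg/L

f = (1/2)^(τ/t½) = (1/2)^(12/4) ≈ 0.1250.
C₀ = D/Vd = 320/40 ≈ 8.000 mg/L.
Before the 3rd dose, 2 doses have been given. Superposition: Cmin = C₀·(f + f²).
≈ 8.000 × (0.1250 + 0.0156) ≈ 8.000 × 0.1406 ≈ 1.125 mg/L.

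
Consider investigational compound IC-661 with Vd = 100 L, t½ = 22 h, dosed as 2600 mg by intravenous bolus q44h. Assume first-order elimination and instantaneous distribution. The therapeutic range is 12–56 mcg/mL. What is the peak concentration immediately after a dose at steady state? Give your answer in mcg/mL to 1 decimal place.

34.7 mcg/mL

τ = 44 h = 2 half-lives, so f = (1/2)^2 = 0.25.
At steady state, R = 1/(1 − 0.25) = 4/3.
Single-dose peak C₀ = D/Vd = 2600/100 = 26 mcg/mL.
Steady-state peak Cmax,ss = C₀·R = 26 × 4/3 ≈ 34.667 mcg/mL.
Peak 34.7 mcg/mL vs MTC 56 mcg/mL: below toxic threshold.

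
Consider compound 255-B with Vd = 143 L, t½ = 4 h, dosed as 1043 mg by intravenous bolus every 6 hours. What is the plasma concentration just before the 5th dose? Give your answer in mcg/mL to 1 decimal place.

f = (1/2)^(τ/t½) = (1/2)^(6/4) ≈ 0.3536.
C₀ = D/Vd = 1043/143 ≈ 7.294 mcg/mL.
Before the 5th dose, 4 doses have been given. Superposition: Cmin = C₀·(f + f² + … + f^4).
≈ 7.294 × (0.3536 + 0.1250 + 0.0442 + 0.0156) ≈ 7.294 × 0.5384 ≈ 3.927 mcg/mL.

3.9 mcg/mL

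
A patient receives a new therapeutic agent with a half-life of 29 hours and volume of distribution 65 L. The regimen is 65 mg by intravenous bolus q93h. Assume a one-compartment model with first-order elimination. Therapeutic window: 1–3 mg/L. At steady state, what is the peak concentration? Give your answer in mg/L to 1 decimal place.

1.1 mg/L

k = ln2/t½ = ln2/29 ≈ 0.023902 h⁻¹; fraction remaining f = e^(−kτ) = e^(−0.023902×93) ≈ 0.1083.
Accumulation ratio R = 1/(1 − f) ≈ 1/0.8917 ≈ 1.1215.
Single-dose peak C₀ = D/Vd = 65/65 ≈ 1.000 mg/L.
Steady-state peak Cmax,ss = C₀·R ≈ 1.000 × 1.1215 ≈ 1.121 mg/L.
Peak 1.1 mg/L vs MTC 3 mg/L: below toxic threshold.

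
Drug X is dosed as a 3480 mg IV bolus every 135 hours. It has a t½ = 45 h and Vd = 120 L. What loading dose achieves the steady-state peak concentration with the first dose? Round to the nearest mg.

f = (1/2)^(135/45) ≈ 0.125000; accumulation ratio R = 1/(1−f) ≈ 1.14286.
Loading dose to hit Cmax,ss on first dose: D_load = D_maint·R ≈ 3480 × 1.14286 ≈ 3977.15 mg.

3977 mg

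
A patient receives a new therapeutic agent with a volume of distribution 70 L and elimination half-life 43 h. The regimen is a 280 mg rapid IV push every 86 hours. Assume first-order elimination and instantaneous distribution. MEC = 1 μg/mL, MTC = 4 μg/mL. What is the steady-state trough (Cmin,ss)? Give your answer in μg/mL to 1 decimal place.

τ = 86 h = 2 half-lives, so f = (1/2)^2 = 0.25.
Accumulation ratio R = 1/(1 − f) = 1/0.75 = 4/3.
Single-dose peak C₀ = D/Vd = 280/70 = 4 μg/mL.
Steady-state peak Cmax,ss = C₀·R = 4 × 4/3 ≈ 5.333 μg/mL.
Steady-state trough Cmin,ss = Cmax,ss·f ≈ 5.333 × 0.25 ≈ 1.333 μg/mL.
Trough 1.3 μg/mL vs MEC 1 μg/mL: adequate.

1.3 μg/mL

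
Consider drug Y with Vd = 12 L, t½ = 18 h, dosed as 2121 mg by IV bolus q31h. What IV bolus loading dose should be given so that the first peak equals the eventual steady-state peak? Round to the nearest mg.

f = (1/2)^(31/18) ≈ 0.303082; accumulation ratio R = 1/(1−f) ≈ 1.43489.
Loading dose to hit Cmax,ss on first dose: D_load = D_maint·R ≈ 2121 × 1.43489 ≈ 3043.40 mg.

3043 mg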